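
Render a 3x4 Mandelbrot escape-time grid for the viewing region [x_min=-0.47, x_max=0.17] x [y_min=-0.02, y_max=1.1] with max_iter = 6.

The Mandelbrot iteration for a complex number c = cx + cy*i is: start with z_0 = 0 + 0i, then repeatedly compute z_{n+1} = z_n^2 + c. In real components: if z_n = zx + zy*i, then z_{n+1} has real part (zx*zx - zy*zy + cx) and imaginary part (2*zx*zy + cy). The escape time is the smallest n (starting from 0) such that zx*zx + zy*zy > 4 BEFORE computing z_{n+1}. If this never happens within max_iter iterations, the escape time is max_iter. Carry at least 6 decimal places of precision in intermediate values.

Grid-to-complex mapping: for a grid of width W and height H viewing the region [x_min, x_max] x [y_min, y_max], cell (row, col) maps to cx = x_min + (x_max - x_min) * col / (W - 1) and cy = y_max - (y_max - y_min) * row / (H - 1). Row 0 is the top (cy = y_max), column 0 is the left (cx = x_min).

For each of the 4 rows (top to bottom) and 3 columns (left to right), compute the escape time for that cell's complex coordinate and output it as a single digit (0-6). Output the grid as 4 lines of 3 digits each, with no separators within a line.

Answer: 463
666
666
666

Derivation:
(row=0, col=0): c = -0.4700 + 1.1000i → escape time 4
(row=0, col=1): c = -0.1500 + 1.1000i → escape time 6
(row=0, col=2): c = 0.1700 + 1.1000i → escape time 3
(row=1, col=0): c = -0.4700 + 0.7267i → escape time 6
(row=1, col=1): c = -0.1500 + 0.7267i → escape time 6
(row=1, col=2): c = 0.1700 + 0.7267i → escape time 6
(row=2, col=0): c = -0.4700 + 0.3533i → escape time 6
(row=2, col=1): c = -0.1500 + 0.3533i → escape time 6
(row=2, col=2): c = 0.1700 + 0.3533i → escape time 6
(row=3, col=0): c = -0.4700 + -0.0200i → escape time 6
(row=3, col=1): c = -0.1500 + -0.0200i → escape time 6
(row=3, col=2): c = 0.1700 + -0.0200i → escape time 6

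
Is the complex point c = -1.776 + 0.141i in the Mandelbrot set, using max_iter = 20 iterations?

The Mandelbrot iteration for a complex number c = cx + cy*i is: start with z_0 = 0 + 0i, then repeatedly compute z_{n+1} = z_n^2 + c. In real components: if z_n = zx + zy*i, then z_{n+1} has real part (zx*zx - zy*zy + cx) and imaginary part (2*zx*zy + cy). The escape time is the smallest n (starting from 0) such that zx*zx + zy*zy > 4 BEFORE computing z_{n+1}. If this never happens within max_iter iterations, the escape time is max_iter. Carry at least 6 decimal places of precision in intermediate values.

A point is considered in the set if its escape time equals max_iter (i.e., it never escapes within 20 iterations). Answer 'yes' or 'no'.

Answer: no

Derivation:
z_0 = 0 + 0i, c = -1.7760 + 0.1410i
Iter 1: z = -1.7760 + 0.1410i, |z|^2 = 3.1741
Iter 2: z = 1.3583 + -0.3598i, |z|^2 = 1.9744
Iter 3: z = -0.0605 + -0.8365i, |z|^2 = 0.7034
Iter 4: z = -2.4721 + 0.2422i, |z|^2 = 6.1699
Escaped at iteration 4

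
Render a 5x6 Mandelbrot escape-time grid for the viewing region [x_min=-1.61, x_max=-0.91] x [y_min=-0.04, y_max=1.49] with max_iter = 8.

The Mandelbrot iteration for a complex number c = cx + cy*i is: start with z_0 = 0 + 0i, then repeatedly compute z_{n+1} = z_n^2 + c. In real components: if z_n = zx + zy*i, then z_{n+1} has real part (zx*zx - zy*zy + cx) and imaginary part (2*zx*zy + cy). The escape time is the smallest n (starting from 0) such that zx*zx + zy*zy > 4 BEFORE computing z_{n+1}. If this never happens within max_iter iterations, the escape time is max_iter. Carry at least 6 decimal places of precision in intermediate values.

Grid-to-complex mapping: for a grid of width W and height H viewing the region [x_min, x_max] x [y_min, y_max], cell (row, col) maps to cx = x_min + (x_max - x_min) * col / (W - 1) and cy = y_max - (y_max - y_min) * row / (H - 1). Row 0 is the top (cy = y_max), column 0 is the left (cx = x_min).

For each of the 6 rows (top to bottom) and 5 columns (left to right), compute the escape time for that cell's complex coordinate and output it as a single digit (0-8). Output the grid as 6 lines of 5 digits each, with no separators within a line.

(row=0, col=0): c = -1.6100 + 1.4900i → escape time 1
(row=0, col=1): c = -1.4350 + 1.4900i → escape time 1
(row=0, col=2): c = -1.2600 + 1.4900i → escape time 2
(row=0, col=3): c = -1.0850 + 1.4900i → escape time 2
(row=0, col=4): c = -0.9100 + 1.4900i → escape time 2
(row=1, col=0): c = -1.6100 + 1.1840i → escape time 2
(row=1, col=1): c = -1.4350 + 1.1840i → escape time 2
(row=1, col=2): c = -1.2600 + 1.1840i → escape time 2
(row=1, col=3): c = -1.0850 + 1.1840i → escape time 3
(row=1, col=4): c = -0.9100 + 1.1840i → escape time 3
(row=2, col=0): c = -1.6100 + 0.8780i → escape time 3
(row=2, col=1): c = -1.4350 + 0.8780i → escape time 3
(row=2, col=2): c = -1.2600 + 0.8780i → escape time 3
(row=2, col=3): c = -1.0850 + 0.8780i → escape time 3
(row=2, col=4): c = -0.9100 + 0.8780i → escape time 3
(row=3, col=0): c = -1.6100 + 0.5720i → escape time 3
(row=3, col=1): c = -1.4350 + 0.5720i → escape time 3
(row=3, col=2): c = -1.2600 + 0.5720i → escape time 3
(row=3, col=3): c = -1.0850 + 0.5720i → escape time 4
(row=3, col=4): c = -0.9100 + 0.5720i → escape time 5
(row=4, col=0): c = -1.6100 + 0.2660i → escape time 4
(row=4, col=1): c = -1.4350 + 0.2660i → escape time 5
(row=4, col=2): c = -1.2600 + 0.2660i → escape time 8
(row=4, col=3): c = -1.0850 + 0.2660i → escape time 8
(row=4, col=4): c = -0.9100 + 0.2660i → escape time 8
(row=5, col=0): c = -1.6100 + -0.0400i → escape time 8
(row=5, col=1): c = -1.4350 + -0.0400i → escape time 8
(row=5, col=2): c = -1.2600 + -0.0400i → escape time 8
(row=5, col=3): c = -1.0850 + -0.0400i → escape time 8
(row=5, col=4): c = -0.9100 + -0.0400i → escape time 8

Answer: 11222
22233
33333
33345
45888
88888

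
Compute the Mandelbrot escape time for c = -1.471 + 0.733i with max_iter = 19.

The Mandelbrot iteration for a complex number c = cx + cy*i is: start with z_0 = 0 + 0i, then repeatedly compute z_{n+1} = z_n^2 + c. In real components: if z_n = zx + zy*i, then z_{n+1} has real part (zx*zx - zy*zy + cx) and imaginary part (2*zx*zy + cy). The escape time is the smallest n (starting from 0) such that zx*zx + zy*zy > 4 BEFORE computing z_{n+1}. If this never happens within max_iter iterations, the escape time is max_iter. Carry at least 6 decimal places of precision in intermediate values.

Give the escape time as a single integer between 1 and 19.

z_0 = 0 + 0i, c = -1.4710 + 0.7330i
Iter 1: z = -1.4710 + 0.7330i, |z|^2 = 2.7011
Iter 2: z = 0.1556 + -1.4235i, |z|^2 = 2.0505
Iter 3: z = -3.4731 + 0.2901i, |z|^2 = 12.1467
Escaped at iteration 3

Answer: 3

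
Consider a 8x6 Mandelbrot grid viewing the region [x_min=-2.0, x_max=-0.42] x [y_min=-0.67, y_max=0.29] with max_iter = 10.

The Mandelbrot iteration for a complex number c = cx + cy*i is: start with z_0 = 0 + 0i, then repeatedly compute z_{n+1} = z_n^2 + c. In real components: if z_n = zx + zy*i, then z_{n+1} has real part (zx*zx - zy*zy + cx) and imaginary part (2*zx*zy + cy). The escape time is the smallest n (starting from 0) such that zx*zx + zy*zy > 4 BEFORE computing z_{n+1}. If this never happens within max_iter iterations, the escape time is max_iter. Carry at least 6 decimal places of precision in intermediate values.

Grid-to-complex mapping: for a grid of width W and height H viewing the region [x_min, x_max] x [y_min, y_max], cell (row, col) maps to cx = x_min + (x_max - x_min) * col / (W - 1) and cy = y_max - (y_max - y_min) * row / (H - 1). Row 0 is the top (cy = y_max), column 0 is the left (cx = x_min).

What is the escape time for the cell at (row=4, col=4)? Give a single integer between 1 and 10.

z_0 = 0 + 0i, c = -1.0971 + -0.4780i
Iter 1: z = -1.0971 + -0.4780i, |z|^2 = 1.4322
Iter 2: z = -0.1219 + 0.5709i, |z|^2 = 0.3408
Iter 3: z = -1.4082 + -0.6172i, |z|^2 = 2.3639
Iter 4: z = 0.5049 + 1.2602i, |z|^2 = 1.8430
Iter 5: z = -2.4303 + 0.7945i, |z|^2 = 6.5378
Escaped at iteration 5

Answer: 5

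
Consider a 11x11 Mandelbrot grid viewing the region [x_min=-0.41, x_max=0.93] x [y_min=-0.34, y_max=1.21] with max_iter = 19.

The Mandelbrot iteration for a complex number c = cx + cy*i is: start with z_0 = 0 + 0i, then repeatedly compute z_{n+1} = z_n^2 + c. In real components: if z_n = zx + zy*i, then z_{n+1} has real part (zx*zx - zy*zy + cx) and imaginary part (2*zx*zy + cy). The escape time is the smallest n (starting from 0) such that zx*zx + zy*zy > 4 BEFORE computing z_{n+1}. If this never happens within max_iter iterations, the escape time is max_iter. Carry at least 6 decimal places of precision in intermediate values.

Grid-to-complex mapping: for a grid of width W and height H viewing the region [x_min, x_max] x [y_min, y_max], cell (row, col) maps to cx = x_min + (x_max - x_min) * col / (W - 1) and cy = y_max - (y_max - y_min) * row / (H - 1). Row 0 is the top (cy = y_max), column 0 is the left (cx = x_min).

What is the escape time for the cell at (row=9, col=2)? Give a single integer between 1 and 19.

Answer: 19

Derivation:
z_0 = 0 + 0i, c = -0.1420 + -0.1850i
Iter 1: z = -0.1420 + -0.1850i, |z|^2 = 0.0544
Iter 2: z = -0.1561 + -0.1325i, |z|^2 = 0.0419
Iter 3: z = -0.1352 + -0.1437i, |z|^2 = 0.0389
Iter 4: z = -0.1444 + -0.1462i, |z|^2 = 0.0422
Iter 5: z = -0.1425 + -0.1428i, |z|^2 = 0.0407
Iter 6: z = -0.1421 + -0.1443i, |z|^2 = 0.0410
Iter 7: z = -0.1426 + -0.1440i, |z|^2 = 0.0411
Iter 8: z = -0.1424 + -0.1439i, |z|^2 = 0.0410
Iter 9: z = -0.1424 + -0.1440i, |z|^2 = 0.0410
Iter 10: z = -0.1425 + -0.1440i, |z|^2 = 0.0410
Iter 11: z = -0.1424 + -0.1440i, |z|^2 = 0.0410
Iter 12: z = -0.1424 + -0.1440i, |z|^2 = 0.0410
Iter 13: z = -0.1424 + -0.1440i, |z|^2 = 0.0410
Iter 14: z = -0.1424 + -0.1440i, |z|^2 = 0.0410
Iter 15: z = -0.1424 + -0.1440i, |z|^2 = 0.0410
Iter 16: z = -0.1424 + -0.1440i, |z|^2 = 0.0410
Iter 17: z = -0.1424 + -0.1440i, |z|^2 = 0.0410
Iter 18: z = -0.1424 + -0.1440i, |z|^2 = 0.0410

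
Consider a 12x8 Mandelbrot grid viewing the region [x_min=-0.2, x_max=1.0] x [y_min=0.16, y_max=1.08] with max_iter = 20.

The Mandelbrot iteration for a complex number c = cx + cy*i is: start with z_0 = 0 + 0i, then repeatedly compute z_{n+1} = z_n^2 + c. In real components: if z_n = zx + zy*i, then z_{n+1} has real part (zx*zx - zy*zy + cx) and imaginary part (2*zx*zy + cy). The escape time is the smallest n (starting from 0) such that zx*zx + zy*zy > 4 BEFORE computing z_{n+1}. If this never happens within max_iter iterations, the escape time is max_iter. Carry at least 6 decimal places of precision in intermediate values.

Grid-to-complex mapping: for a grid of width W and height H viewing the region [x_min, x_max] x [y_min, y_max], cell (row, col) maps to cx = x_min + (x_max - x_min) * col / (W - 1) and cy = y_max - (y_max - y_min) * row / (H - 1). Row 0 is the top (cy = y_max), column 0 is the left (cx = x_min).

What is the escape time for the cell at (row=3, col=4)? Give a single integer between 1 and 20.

z_0 = 0 + 0i, c = 0.2364 + 0.6857i
Iter 1: z = 0.2364 + 0.6857i, |z|^2 = 0.5261
Iter 2: z = -0.1780 + 1.0099i, |z|^2 = 1.0515
Iter 3: z = -0.7518 + 0.3263i, |z|^2 = 0.6716
Iter 4: z = 0.6951 + 0.1952i, |z|^2 = 0.5213
Iter 5: z = 0.6815 + 0.9570i, |z|^2 = 1.3803
Iter 6: z = -0.2151 + 1.9901i, |z|^2 = 4.0068
Escaped at iteration 6

Answer: 6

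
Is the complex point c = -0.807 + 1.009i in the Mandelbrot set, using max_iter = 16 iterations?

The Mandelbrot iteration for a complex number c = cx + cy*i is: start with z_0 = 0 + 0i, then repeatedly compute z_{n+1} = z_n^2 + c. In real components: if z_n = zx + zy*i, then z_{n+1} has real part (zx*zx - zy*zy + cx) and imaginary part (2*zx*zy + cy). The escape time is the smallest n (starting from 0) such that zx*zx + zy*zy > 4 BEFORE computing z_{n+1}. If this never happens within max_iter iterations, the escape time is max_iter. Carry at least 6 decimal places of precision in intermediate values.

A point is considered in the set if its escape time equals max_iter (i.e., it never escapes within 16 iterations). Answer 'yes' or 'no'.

Answer: no

Derivation:
z_0 = 0 + 0i, c = -0.8070 + 1.0090i
Iter 1: z = -0.8070 + 1.0090i, |z|^2 = 1.6693
Iter 2: z = -1.1738 + -0.6195i, |z|^2 = 1.7617
Iter 3: z = 0.1871 + 2.4634i, |z|^2 = 6.1035
Escaped at iteration 3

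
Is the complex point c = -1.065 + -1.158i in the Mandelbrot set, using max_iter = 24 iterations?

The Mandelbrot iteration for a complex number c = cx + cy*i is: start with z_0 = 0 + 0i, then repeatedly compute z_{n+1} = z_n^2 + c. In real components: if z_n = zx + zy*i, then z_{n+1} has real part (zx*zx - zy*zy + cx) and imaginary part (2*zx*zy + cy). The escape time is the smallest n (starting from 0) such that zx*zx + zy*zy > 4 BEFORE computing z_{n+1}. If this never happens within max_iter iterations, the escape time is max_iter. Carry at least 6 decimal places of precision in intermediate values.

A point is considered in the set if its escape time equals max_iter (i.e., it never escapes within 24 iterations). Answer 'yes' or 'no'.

Answer: no

Derivation:
z_0 = 0 + 0i, c = -1.0650 + -1.1580i
Iter 1: z = -1.0650 + -1.1580i, |z|^2 = 2.4752
Iter 2: z = -1.2717 + 1.3085i, |z|^2 = 3.3296
Iter 3: z = -1.1600 + -4.4862i, |z|^2 = 21.4719
Escaped at iteration 3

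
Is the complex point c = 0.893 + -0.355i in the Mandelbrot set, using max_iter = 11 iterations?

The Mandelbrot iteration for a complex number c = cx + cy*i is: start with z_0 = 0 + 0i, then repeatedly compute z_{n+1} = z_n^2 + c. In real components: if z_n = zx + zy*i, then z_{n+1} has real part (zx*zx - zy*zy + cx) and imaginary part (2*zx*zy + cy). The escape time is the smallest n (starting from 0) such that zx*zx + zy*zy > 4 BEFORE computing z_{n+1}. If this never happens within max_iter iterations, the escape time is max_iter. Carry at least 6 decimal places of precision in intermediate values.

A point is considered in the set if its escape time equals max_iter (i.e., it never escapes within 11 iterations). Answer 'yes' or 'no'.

Answer: no

Derivation:
z_0 = 0 + 0i, c = 0.8930 + -0.3550i
Iter 1: z = 0.8930 + -0.3550i, |z|^2 = 0.9235
Iter 2: z = 1.5644 + -0.9890i, |z|^2 = 3.4256
Iter 3: z = 2.3622 + -3.4495i, |z|^2 = 17.4794
Escaped at iteration 3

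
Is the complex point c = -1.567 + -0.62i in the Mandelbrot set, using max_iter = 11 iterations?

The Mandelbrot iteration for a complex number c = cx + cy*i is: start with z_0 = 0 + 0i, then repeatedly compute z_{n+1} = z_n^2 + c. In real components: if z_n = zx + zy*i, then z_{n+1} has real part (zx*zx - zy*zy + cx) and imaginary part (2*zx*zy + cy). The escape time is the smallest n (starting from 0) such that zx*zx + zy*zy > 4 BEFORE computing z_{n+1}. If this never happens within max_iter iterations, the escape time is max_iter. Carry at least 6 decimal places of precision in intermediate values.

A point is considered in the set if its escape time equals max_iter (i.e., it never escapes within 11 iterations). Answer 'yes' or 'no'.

Answer: no

Derivation:
z_0 = 0 + 0i, c = -1.5670 + -0.6200i
Iter 1: z = -1.5670 + -0.6200i, |z|^2 = 2.8399
Iter 2: z = 0.5041 + 1.3231i, |z|^2 = 2.0046
Iter 3: z = -3.0634 + 0.7139i, |z|^2 = 9.8943
Escaped at iteration 3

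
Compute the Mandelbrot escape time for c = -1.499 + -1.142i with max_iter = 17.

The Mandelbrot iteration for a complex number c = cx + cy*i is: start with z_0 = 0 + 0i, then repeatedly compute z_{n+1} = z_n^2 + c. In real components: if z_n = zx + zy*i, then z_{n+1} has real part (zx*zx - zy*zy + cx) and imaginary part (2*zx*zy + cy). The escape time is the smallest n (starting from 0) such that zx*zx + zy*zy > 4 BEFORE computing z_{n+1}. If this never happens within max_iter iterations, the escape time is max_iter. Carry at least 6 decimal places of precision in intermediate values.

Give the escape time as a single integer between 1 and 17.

Answer: 2

Derivation:
z_0 = 0 + 0i, c = -1.4990 + -1.1420i
Iter 1: z = -1.4990 + -1.1420i, |z|^2 = 3.5512
Iter 2: z = -0.5562 + 2.2817i, |z|^2 = 5.5155
Escaped at iteration 2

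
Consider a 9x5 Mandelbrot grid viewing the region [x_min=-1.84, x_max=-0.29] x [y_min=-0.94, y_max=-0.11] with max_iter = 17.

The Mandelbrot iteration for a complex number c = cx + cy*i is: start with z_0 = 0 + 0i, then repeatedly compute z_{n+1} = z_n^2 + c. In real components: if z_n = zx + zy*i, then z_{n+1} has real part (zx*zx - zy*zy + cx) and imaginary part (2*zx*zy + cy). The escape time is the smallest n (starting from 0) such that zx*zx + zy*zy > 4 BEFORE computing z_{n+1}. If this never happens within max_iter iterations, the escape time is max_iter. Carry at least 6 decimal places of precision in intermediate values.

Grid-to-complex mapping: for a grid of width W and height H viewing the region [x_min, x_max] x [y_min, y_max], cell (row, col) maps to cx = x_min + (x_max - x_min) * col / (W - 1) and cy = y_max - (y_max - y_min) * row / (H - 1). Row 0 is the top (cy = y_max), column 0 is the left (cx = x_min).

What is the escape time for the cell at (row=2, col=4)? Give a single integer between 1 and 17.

Answer: 5

Derivation:
z_0 = 0 + 0i, c = -1.0650 + -0.5250i
Iter 1: z = -1.0650 + -0.5250i, |z|^2 = 1.4098
Iter 2: z = -0.2064 + 0.5932i, |z|^2 = 0.3945
Iter 3: z = -1.3743 + -0.7699i, |z|^2 = 2.4816
Iter 4: z = 0.2311 + 1.5912i, |z|^2 = 2.5853
Iter 5: z = -3.5435 + 0.2104i, |z|^2 = 12.6007
Escaped at iteration 5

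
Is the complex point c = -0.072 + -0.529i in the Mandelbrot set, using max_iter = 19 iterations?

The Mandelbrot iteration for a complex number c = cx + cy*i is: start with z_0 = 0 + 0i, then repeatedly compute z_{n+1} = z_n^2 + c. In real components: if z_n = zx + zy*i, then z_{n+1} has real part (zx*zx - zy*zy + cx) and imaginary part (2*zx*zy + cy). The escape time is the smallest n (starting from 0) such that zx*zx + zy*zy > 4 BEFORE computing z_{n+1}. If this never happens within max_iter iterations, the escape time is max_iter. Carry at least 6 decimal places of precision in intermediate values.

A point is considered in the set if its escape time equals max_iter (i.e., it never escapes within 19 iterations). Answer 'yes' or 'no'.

z_0 = 0 + 0i, c = -0.0720 + -0.5290i
Iter 1: z = -0.0720 + -0.5290i, |z|^2 = 0.2850
Iter 2: z = -0.3467 + -0.4528i, |z|^2 = 0.3252
Iter 3: z = -0.1569 + -0.2151i, |z|^2 = 0.0709
Iter 4: z = -0.0936 + -0.4615i, |z|^2 = 0.2218
Iter 5: z = -0.2762 + -0.4426i, |z|^2 = 0.2722
Iter 6: z = -0.1916 + -0.2845i, |z|^2 = 0.1176
Iter 7: z = -0.1162 + -0.4200i, |z|^2 = 0.1899
Iter 8: z = -0.2349 + -0.4314i, |z|^2 = 0.2412
Iter 9: z = -0.2029 + -0.3264i, |z|^2 = 0.1477
Iter 10: z = -0.1373 + -0.3966i, |z|^2 = 0.1761
Iter 11: z = -0.2104 + -0.4201i, |z|^2 = 0.2207
Iter 12: z = -0.2042 + -0.3522i, |z|^2 = 0.1658
Iter 13: z = -0.1544 + -0.3852i, |z|^2 = 0.1722
Iter 14: z = -0.1965 + -0.4101i, |z|^2 = 0.2068
Iter 15: z = -0.2016 + -0.3678i, |z|^2 = 0.1759
Iter 16: z = -0.1667 + -0.3807i, |z|^2 = 0.1727
Iter 17: z = -0.1892 + -0.4021i, |z|^2 = 0.1975
Iter 18: z = -0.1979 + -0.3769i, |z|^2 = 0.1812
Did not escape in 19 iterations → in set

Answer: yes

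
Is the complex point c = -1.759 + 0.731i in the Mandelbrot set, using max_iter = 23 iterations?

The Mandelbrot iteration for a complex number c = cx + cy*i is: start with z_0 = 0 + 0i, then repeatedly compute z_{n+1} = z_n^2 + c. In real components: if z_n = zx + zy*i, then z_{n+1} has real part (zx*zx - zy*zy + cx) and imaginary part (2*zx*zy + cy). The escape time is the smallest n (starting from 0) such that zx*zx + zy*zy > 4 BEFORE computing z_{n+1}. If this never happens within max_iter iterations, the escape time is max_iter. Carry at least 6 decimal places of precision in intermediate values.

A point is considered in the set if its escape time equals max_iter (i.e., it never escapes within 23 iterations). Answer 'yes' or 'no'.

z_0 = 0 + 0i, c = -1.7590 + 0.7310i
Iter 1: z = -1.7590 + 0.7310i, |z|^2 = 3.6284
Iter 2: z = 0.8007 + -1.8407i, |z|^2 = 4.0292
Escaped at iteration 2

Answer: no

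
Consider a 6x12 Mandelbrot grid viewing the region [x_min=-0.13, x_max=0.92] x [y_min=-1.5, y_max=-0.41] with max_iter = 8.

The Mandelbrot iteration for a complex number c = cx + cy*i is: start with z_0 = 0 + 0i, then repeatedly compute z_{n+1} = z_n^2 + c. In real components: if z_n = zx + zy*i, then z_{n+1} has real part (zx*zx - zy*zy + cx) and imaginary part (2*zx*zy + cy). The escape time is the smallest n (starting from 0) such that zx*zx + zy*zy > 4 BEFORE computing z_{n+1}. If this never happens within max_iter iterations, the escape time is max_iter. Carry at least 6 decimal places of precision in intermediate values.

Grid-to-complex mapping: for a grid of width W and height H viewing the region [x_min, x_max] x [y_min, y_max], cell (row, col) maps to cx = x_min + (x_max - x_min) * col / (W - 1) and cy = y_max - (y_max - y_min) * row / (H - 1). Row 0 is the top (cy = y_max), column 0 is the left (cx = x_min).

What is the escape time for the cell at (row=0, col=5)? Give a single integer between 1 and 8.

Answer: 3

Derivation:
z_0 = 0 + 0i, c = 0.9200 + -0.4100i
Iter 1: z = 0.9200 + -0.4100i, |z|^2 = 1.0145
Iter 2: z = 1.5983 + -1.1644i, |z|^2 = 3.9104
Iter 3: z = 2.1187 + -4.1321i, |z|^2 = 21.5635
Escaped at iteration 3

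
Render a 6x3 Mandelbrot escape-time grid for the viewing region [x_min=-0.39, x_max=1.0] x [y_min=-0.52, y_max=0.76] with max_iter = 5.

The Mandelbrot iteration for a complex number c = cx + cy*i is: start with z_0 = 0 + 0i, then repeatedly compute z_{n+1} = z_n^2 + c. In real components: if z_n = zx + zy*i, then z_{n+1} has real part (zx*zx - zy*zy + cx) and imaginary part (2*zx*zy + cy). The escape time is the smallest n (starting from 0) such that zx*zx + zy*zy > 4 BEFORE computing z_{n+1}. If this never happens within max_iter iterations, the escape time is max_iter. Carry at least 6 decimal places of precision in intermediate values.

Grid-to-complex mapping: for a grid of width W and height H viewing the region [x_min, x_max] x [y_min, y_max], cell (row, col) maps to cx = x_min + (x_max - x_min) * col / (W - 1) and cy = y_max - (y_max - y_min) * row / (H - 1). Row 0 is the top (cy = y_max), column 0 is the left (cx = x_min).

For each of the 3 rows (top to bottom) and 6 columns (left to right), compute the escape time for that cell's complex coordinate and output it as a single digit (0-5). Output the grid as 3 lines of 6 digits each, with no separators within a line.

Answer: 555432
555532
555532

Derivation:
(row=0, col=0): c = -0.3900 + 0.7600i → escape time 5
(row=0, col=1): c = -0.1120 + 0.7600i → escape time 5
(row=0, col=2): c = 0.1660 + 0.7600i → escape time 5
(row=0, col=3): c = 0.4440 + 0.7600i → escape time 4
(row=0, col=4): c = 0.7220 + 0.7600i → escape time 3
(row=0, col=5): c = 1.0000 + 0.7600i → escape time 2
(row=1, col=0): c = -0.3900 + 0.1200i → escape time 5
(row=1, col=1): c = -0.1120 + 0.1200i → escape time 5
(row=1, col=2): c = 0.1660 + 0.1200i → escape time 5
(row=1, col=3): c = 0.4440 + 0.1200i → escape time 5
(row=1, col=4): c = 0.7220 + 0.1200i → escape time 3
(row=1, col=5): c = 1.0000 + 0.1200i → escape time 2
(row=2, col=0): c = -0.3900 + -0.5200i → escape time 5
(row=2, col=1): c = -0.1120 + -0.5200i → escape time 5
(row=2, col=2): c = 0.1660 + -0.5200i → escape time 5
(row=2, col=3): c = 0.4440 + -0.5200i → escape time 5
(row=2, col=4): c = 0.7220 + -0.5200i → escape time 3
(row=2, col=5): c = 1.0000 + -0.5200i → escape time 2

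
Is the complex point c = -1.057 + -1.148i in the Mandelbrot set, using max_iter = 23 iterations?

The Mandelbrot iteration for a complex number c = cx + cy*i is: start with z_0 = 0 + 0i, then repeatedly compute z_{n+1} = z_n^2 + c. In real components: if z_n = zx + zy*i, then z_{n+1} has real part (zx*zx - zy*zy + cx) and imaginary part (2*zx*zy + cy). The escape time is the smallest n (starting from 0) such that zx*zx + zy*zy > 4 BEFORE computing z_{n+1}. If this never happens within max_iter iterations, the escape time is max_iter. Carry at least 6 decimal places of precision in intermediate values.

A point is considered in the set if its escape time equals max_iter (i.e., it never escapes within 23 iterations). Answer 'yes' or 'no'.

z_0 = 0 + 0i, c = -1.0570 + -1.1480i
Iter 1: z = -1.0570 + -1.1480i, |z|^2 = 2.4352
Iter 2: z = -1.2577 + 1.2789i, |z|^2 = 3.2172
Iter 3: z = -1.1108 + -4.3648i, |z|^2 = 20.2850
Escaped at iteration 3

Answer: no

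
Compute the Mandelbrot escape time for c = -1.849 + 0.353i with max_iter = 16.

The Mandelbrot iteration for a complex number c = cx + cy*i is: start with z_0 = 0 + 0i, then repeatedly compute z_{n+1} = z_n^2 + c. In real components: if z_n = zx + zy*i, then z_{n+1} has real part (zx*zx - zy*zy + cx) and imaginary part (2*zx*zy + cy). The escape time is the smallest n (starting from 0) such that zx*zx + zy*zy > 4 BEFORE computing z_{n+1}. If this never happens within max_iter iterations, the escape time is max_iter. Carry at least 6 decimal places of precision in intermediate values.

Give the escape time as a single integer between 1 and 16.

z_0 = 0 + 0i, c = -1.8490 + 0.3530i
Iter 1: z = -1.8490 + 0.3530i, |z|^2 = 3.5434
Iter 2: z = 1.4452 + -0.9524i, |z|^2 = 2.9956
Iter 3: z = -0.6675 + -2.3998i, |z|^2 = 6.2045
Escaped at iteration 3

Answer: 3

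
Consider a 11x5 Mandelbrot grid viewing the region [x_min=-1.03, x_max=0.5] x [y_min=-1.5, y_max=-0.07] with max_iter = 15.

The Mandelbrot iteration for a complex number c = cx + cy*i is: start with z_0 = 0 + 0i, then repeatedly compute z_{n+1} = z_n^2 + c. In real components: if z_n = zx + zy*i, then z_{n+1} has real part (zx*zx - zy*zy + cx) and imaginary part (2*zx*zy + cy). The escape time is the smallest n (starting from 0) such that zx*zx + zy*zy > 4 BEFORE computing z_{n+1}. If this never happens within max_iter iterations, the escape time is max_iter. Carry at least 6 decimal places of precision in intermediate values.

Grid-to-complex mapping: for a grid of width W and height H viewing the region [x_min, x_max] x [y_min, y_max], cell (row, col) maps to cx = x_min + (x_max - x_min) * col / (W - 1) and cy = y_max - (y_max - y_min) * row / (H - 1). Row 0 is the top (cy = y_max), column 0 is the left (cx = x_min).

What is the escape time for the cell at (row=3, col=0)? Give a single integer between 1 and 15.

Answer: 3

Derivation:
z_0 = 0 + 0i, c = -1.0300 + -1.1425i
Iter 1: z = -1.0300 + -1.1425i, |z|^2 = 2.3662
Iter 2: z = -1.2744 + 1.2111i, |z|^2 = 3.0908
Iter 3: z = -0.8725 + -4.2292i, |z|^2 = 18.6478
Escaped at iteration 3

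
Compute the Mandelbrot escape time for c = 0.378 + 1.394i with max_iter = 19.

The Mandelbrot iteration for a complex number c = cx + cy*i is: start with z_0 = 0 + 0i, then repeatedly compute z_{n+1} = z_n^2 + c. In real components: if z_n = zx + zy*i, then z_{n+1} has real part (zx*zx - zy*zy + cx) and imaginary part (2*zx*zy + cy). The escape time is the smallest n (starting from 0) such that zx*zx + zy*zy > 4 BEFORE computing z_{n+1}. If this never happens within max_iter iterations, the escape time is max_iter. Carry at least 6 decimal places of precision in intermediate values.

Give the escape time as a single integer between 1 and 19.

z_0 = 0 + 0i, c = 0.3780 + 1.3940i
Iter 1: z = 0.3780 + 1.3940i, |z|^2 = 2.0861
Iter 2: z = -1.4224 + 2.4479i, |z|^2 = 8.0151
Escaped at iteration 2

Answer: 2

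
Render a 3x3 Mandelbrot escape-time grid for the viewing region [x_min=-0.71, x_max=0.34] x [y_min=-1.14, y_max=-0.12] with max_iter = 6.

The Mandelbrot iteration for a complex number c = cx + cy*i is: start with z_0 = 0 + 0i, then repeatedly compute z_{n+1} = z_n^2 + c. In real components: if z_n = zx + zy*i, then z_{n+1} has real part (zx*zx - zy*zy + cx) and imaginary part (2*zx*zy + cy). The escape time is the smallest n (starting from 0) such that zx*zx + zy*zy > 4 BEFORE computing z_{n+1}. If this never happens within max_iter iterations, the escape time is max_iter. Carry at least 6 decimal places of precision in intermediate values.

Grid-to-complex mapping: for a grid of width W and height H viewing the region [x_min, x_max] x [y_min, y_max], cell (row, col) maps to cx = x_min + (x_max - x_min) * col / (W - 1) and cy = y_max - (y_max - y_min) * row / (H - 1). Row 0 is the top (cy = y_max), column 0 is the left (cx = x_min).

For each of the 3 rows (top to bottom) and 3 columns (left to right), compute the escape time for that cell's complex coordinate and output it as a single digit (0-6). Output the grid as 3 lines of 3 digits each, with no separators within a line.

Answer: 666
666
352

Derivation:
(row=0, col=0): c = -0.7100 + -0.1200i → escape time 6
(row=0, col=1): c = -0.1850 + -0.1200i → escape time 6
(row=0, col=2): c = 0.3400 + -0.1200i → escape time 6
(row=1, col=0): c = -0.7100 + -0.6300i → escape time 6
(row=1, col=1): c = -0.1850 + -0.6300i → escape time 6
(row=1, col=2): c = 0.3400 + -0.6300i → escape time 6
(row=2, col=0): c = -0.7100 + -1.1400i → escape time 3
(row=2, col=1): c = -0.1850 + -1.1400i → escape time 5
(row=2, col=2): c = 0.3400 + -1.1400i → escape time 2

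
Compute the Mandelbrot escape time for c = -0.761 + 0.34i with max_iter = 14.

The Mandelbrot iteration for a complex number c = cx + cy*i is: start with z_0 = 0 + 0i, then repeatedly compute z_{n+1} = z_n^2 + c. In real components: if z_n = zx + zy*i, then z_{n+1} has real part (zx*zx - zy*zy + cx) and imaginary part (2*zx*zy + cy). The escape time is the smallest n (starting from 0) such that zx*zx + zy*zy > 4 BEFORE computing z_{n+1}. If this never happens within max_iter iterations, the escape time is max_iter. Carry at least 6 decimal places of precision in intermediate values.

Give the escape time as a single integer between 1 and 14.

Answer: 9

Derivation:
z_0 = 0 + 0i, c = -0.7610 + 0.3400i
Iter 1: z = -0.7610 + 0.3400i, |z|^2 = 0.6947
Iter 2: z = -0.2975 + -0.1775i, |z|^2 = 0.1200
Iter 3: z = -0.7040 + 0.4456i, |z|^2 = 0.6942
Iter 4: z = -0.4639 + -0.2874i, |z|^2 = 0.2978
Iter 5: z = -0.6284 + 0.6067i, |z|^2 = 0.7629
Iter 6: z = -0.7342 + -0.4224i, |z|^2 = 0.7175
Iter 7: z = -0.4004 + 0.9603i, |z|^2 = 1.0825
Iter 8: z = -1.5228 + -0.4290i, |z|^2 = 2.5030
Iter 9: z = 1.3740 + 1.6465i, |z|^2 = 4.5988
Escaped at iteration 9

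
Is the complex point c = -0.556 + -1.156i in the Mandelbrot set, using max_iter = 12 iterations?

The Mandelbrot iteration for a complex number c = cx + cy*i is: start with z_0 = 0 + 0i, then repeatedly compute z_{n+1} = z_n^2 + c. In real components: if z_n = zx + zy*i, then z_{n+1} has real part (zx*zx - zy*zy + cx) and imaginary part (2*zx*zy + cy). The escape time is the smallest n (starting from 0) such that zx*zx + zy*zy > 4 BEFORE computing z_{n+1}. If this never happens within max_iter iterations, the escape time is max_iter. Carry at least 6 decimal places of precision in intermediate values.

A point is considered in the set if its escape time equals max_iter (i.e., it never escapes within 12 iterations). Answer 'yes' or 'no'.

Answer: no

Derivation:
z_0 = 0 + 0i, c = -0.5560 + -1.1560i
Iter 1: z = -0.5560 + -1.1560i, |z|^2 = 1.6455
Iter 2: z = -1.5832 + 0.1295i, |z|^2 = 2.5233
Iter 3: z = 1.9338 + -1.5660i, |z|^2 = 6.1917
Escaped at iteration 3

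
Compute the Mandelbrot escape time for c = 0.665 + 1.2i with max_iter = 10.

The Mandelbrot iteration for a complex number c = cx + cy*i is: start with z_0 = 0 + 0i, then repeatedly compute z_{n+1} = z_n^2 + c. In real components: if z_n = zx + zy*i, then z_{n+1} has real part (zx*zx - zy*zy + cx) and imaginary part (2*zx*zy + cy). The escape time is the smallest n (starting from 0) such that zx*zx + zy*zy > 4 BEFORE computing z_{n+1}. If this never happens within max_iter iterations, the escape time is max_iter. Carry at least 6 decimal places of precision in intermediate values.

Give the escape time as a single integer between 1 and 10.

z_0 = 0 + 0i, c = 0.6650 + 1.2000i
Iter 1: z = 0.6650 + 1.2000i, |z|^2 = 1.8822
Iter 2: z = -0.3328 + 2.7960i, |z|^2 = 7.9284
Escaped at iteration 2

Answer: 2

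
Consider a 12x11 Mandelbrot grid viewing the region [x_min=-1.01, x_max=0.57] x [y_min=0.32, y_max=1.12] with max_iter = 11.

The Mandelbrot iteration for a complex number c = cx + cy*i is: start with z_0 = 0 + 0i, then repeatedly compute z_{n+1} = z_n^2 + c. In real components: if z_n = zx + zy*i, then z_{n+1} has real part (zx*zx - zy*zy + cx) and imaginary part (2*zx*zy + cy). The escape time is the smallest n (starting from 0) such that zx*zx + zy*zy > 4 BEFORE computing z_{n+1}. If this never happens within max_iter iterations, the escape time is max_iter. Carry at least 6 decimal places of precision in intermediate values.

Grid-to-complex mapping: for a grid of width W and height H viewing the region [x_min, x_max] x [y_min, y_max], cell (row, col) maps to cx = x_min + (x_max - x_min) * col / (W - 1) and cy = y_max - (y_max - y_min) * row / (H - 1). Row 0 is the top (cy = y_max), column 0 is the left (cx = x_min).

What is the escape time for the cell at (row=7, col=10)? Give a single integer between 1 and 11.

z_0 = 0 + 0i, c = 0.4264 + 0.5600i
Iter 1: z = 0.4264 + 0.5600i, |z|^2 = 0.4954
Iter 2: z = 0.2945 + 1.0375i, |z|^2 = 1.1632
Iter 3: z = -0.5633 + 1.1712i, |z|^2 = 1.6891
Iter 4: z = -0.6280 + -0.7596i, |z|^2 = 0.9713
Iter 5: z = 0.2438 + 1.5140i, |z|^2 = 2.3518
Iter 6: z = -1.8065 + 1.2983i, |z|^2 = 4.9490
Escaped at iteration 6

Answer: 6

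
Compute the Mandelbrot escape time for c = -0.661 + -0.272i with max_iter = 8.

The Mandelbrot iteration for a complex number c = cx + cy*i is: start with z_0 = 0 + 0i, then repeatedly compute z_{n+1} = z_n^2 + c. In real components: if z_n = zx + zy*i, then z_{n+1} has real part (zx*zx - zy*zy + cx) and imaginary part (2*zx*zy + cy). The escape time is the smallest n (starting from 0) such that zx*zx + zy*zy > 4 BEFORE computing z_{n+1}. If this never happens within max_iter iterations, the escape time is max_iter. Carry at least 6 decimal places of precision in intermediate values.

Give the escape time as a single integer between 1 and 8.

Answer: 8

Derivation:
z_0 = 0 + 0i, c = -0.6610 + -0.2720i
Iter 1: z = -0.6610 + -0.2720i, |z|^2 = 0.5109
Iter 2: z = -0.2981 + 0.0876i, |z|^2 = 0.0965
Iter 3: z = -0.5798 + -0.3242i, |z|^2 = 0.4413
Iter 4: z = -0.4299 + 0.1040i, |z|^2 = 0.1956
Iter 5: z = -0.4870 + -0.3614i, |z|^2 = 0.3678
Iter 6: z = -0.5545 + 0.0800i, |z|^2 = 0.3138
Iter 7: z = -0.3600 + -0.3607i, |z|^2 = 0.2597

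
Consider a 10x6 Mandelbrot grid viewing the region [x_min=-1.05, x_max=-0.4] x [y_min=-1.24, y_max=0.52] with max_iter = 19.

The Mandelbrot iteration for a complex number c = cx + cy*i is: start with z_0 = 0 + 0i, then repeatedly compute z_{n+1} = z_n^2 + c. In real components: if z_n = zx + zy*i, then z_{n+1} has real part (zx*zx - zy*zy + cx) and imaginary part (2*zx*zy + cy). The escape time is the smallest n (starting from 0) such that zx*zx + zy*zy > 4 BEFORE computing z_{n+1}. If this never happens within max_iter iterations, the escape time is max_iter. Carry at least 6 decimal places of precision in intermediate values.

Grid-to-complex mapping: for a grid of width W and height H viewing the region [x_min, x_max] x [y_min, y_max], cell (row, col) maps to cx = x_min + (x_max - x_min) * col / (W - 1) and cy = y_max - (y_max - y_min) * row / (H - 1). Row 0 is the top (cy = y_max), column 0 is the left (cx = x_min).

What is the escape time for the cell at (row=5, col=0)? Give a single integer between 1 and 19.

z_0 = 0 + 0i, c = -1.0500 + -1.2400i
Iter 1: z = -1.0500 + -1.2400i, |z|^2 = 2.6401
Iter 2: z = -1.4851 + 1.3640i, |z|^2 = 4.0660
Escaped at iteration 2

Answer: 2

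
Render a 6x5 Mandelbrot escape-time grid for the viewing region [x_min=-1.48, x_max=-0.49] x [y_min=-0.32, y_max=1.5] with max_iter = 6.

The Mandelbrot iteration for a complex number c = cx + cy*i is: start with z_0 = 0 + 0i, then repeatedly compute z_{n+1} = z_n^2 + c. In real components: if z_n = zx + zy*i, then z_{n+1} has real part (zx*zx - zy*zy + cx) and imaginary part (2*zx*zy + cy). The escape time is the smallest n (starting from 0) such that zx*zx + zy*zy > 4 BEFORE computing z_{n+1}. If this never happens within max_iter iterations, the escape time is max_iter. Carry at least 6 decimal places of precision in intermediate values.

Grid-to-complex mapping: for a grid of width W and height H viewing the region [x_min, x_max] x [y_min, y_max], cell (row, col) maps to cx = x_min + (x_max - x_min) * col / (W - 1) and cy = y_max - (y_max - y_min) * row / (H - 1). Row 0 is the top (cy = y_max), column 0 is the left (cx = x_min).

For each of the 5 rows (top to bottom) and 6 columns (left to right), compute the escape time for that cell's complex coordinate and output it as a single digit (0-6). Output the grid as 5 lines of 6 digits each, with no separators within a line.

(row=0, col=0): c = -1.4800 + 1.5000i → escape time 1
(row=0, col=1): c = -1.2820 + 1.5000i → escape time 2
(row=0, col=2): c = -1.0840 + 1.5000i → escape time 2
(row=0, col=3): c = -0.8860 + 1.5000i → escape time 2
(row=0, col=4): c = -0.6880 + 1.5000i → escape time 2
(row=0, col=5): c = -0.4900 + 1.5000i → escape time 2
(row=1, col=0): c = -1.4800 + 1.0450i → escape time 2
(row=1, col=1): c = -1.2820 + 1.0450i → escape time 3
(row=1, col=2): c = -1.0840 + 1.0450i → escape time 3
(row=1, col=3): c = -0.8860 + 1.0450i → escape time 3
(row=1, col=4): c = -0.6880 + 1.0450i → escape time 3
(row=1, col=5): c = -0.4900 + 1.0450i → escape time 4
(row=2, col=0): c = -1.4800 + 0.5900i → escape time 3
(row=2, col=1): c = -1.2820 + 0.5900i → escape time 3
(row=2, col=2): c = -1.0840 + 0.5900i → escape time 4
(row=2, col=3): c = -0.8860 + 0.5900i → escape time 5
(row=2, col=4): c = -0.6880 + 0.5900i → escape time 6
(row=2, col=5): c = -0.4900 + 0.5900i → escape time 6
(row=3, col=0): c = -1.4800 + 0.1350i → escape time 6
(row=3, col=1): c = -1.2820 + 0.1350i → escape time 6
(row=3, col=2): c = -1.0840 + 0.1350i → escape time 6
(row=3, col=3): c = -0.8860 + 0.1350i → escape time 6
(row=3, col=4): c = -0.6880 + 0.1350i → escape time 6
(row=3, col=5): c = -0.4900 + 0.1350i → escape time 6
(row=4, col=0): c = -1.4800 + -0.3200i → escape time 5
(row=4, col=1): c = -1.2820 + -0.3200i → escape time 6
(row=4, col=2): c = -1.0840 + -0.3200i → escape time 6
(row=4, col=3): c = -0.8860 + -0.3200i → escape time 6
(row=4, col=4): c = -0.6880 + -0.3200i → escape time 6
(row=4, col=5): c = -0.4900 + -0.3200i → escape time 6

Answer: 122222
233334
334566
666666
566666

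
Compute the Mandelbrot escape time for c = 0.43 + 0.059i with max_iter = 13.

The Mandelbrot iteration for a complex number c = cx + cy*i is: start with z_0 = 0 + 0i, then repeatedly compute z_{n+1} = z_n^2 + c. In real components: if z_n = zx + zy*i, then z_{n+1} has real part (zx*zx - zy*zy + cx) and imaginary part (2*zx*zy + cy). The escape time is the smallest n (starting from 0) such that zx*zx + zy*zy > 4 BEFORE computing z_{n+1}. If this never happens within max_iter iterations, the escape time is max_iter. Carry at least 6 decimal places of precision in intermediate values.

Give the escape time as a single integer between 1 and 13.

z_0 = 0 + 0i, c = 0.4300 + 0.0590i
Iter 1: z = 0.4300 + 0.0590i, |z|^2 = 0.1884
Iter 2: z = 0.6114 + 0.1097i, |z|^2 = 0.3859
Iter 3: z = 0.7918 + 0.1932i, |z|^2 = 0.6643
Iter 4: z = 1.0196 + 0.3649i, |z|^2 = 1.1728
Iter 5: z = 1.3364 + 0.8032i, |z|^2 = 2.4311
Iter 6: z = 1.5709 + 2.2058i, |z|^2 = 7.3333
Escaped at iteration 6

Answer: 6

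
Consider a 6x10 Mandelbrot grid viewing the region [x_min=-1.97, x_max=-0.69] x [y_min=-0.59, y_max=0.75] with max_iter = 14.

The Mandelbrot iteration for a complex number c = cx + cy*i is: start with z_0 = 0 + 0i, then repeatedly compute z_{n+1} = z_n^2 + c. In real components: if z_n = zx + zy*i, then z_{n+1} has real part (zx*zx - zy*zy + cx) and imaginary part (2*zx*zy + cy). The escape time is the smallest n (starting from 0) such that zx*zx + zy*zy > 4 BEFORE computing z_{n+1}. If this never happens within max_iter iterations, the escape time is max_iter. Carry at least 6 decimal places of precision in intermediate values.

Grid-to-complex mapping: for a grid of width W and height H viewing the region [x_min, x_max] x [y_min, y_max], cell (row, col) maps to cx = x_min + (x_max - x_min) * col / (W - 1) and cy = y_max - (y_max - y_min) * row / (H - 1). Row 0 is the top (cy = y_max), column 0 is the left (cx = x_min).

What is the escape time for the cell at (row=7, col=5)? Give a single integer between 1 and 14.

Answer: 14

Derivation:
z_0 = 0 + 0i, c = -0.6900 + -0.2922i
Iter 1: z = -0.6900 + -0.2922i, |z|^2 = 0.5615
Iter 2: z = -0.2993 + 0.1110i, |z|^2 = 0.1019
Iter 3: z = -0.6128 + -0.3587i, |z|^2 = 0.5041
Iter 4: z = -0.4432 + 0.1474i, |z|^2 = 0.2181
Iter 5: z = -0.5153 + -0.4228i, |z|^2 = 0.4443
Iter 6: z = -0.6033 + 0.1436i, |z|^2 = 0.3845
Iter 7: z = -0.3467 + -0.4654i, |z|^2 = 0.3368
Iter 8: z = -0.7864 + 0.0305i, |z|^2 = 0.6194
Iter 9: z = -0.0725 + -0.3402i, |z|^2 = 0.1210
Iter 10: z = -0.8005 + -0.2429i, |z|^2 = 0.6998
Iter 11: z = -0.1083 + 0.0967i, |z|^2 = 0.0211
Iter 12: z = -0.6876 + -0.3132i, |z|^2 = 0.5709
Iter 13: z = -0.3152 + 0.1384i, |z|^2 = 0.1185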